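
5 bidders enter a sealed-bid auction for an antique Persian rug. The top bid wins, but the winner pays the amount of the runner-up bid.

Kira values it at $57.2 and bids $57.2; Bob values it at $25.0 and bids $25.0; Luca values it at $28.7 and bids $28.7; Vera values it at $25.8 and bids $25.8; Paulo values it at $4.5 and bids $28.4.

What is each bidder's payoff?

Payoffs: Kira $28.5, Bob $0.0, Luca $0.0, Vera $0.0, Paulo $0.0.

Ranking the bids: Kira $57.2, then Luca $28.7, then Paulo $28.4, then Vera $25.8, then Bob $25.0.
Kira has the top bid and wins; the price is the second-highest bid, $28.7.
Kira's payoff = $57.2 − $28.7 = $28.5. All other bidders lose, so their payoff is 0.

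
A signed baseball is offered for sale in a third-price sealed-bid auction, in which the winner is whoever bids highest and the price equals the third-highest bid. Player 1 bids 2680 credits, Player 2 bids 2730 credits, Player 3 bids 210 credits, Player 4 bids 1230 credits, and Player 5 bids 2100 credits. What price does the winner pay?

Price paid: 2100 credits.

Sorted high to low: Player 2 2730 credits > Player 1 2680 credits > Player 5 2100 credits > Player 4 1230 credits > Player 3 210 credits.
Player 2 is the highest bidder, so Player 2 wins.
Under the third-price rule, the price is the third-highest bid: 2100 credits.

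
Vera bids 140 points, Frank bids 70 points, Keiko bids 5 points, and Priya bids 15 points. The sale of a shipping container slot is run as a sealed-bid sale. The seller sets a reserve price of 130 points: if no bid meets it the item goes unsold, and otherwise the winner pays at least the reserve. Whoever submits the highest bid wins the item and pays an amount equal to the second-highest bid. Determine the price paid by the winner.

130 points

Sorted high to low: Vera 140 points, then Frank 70 points, then Priya 15 points, then Keiko 5 points.
Vera has the highest bid, so Vera wins.
The second-highest bid is 70 points, but the reserve 130 points is higher, so the price is the reserve.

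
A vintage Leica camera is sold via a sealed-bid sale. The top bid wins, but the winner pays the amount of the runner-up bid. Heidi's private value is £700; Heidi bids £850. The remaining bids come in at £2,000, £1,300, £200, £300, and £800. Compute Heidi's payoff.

Highest competing bid: £2,000.
Heidi's bid £850 is not the highest, so Heidi loses, pays nothing, and earns zero payoff.

Payoff = £0.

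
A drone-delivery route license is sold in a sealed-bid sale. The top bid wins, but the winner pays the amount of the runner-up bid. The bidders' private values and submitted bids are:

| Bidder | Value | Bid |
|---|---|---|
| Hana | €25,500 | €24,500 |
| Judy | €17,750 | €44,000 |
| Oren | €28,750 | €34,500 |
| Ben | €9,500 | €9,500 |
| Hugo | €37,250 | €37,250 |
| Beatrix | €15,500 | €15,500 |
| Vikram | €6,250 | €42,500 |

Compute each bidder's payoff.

Payoffs: Hana €0, Judy -€24,750, Oren €0, Ben €0, Hugo €0, Beatrix €0, Vikram €0.

Bids in descending order: Judy €44,000; Vikram €42,500; Hugo €37,250; Oren €34,500; Hana €24,500; Beatrix €15,500; Ben €9,500.
Judy has the top bid and wins; the price is the second-highest bid, €42,500.
Judy's payoff = €17,750 − €42,500 = -€24,750. All other bidders lose, so their payoff is 0.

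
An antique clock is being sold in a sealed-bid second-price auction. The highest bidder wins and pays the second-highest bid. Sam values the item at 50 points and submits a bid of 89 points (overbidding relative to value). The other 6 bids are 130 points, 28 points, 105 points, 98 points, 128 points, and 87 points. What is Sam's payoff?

Highest competing bid: 130 points.
Sam's bid 89 points is not the highest, so Sam loses, pays nothing, and earns zero payoff.

0 points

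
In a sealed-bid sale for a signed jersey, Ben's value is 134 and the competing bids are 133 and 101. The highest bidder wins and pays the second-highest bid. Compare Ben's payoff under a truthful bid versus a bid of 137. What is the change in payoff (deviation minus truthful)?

Payoff change: 0.

The highest competing bid is 133.
Bidding truthfully at 134: Ben has the top bid, wins, and pays the second-highest bid 133. Payoff = 134 − 133 = 1.
Bidding 137: Ben has the top bid, wins, and pays the second-highest bid 133. Payoff = 134 − 133 = 1.
Change = 1 − 1 = 0.
The bid only affects whether you win, not the price — here both bids land on the same side of the top rival bid, so the deviation is payoff-neutral.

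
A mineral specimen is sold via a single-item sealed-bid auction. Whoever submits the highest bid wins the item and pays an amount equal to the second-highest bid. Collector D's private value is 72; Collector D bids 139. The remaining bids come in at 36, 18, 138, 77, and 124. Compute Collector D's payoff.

Highest competing bid: 138.
Collector D's bid 139 is the highest overall, so Collector D wins and pays the second-highest bid, 138.
Payoff = value − price = 72 − 138 = -66.

-66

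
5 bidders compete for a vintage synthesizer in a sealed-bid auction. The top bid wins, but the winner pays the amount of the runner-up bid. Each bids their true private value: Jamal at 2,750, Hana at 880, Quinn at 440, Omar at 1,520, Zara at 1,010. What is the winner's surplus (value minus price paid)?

Ranking the bids: Jamal 2,750 > Omar 1,520 > Zara 1,010 > Hana 880 > Quinn 440.
Jamal wins with the top bid and pays the second-highest, 1,520.
Surplus = 2,750 − 1,520 = 1,230.

Winner's surplus: 1,230.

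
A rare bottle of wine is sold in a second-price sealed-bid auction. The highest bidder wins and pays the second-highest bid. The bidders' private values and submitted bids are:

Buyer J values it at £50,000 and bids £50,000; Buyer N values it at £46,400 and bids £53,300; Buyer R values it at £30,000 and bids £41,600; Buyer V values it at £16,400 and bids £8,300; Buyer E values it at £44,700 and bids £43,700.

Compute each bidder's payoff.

Bids in descending order: Buyer N £53,300; Buyer J £50,000; Buyer E £43,700; Buyer R £41,600; Buyer V £8,300.
Buyer N has the top bid and wins; the price is the second-highest bid, £50,000.
Buyer N's payoff = £46,400 − £50,000 = -£3,600. All other bidders lose, so their payoff is 0.

Payoffs: Buyer J £0, Buyer N -£3,600, Buyer R £0, Buyer V £0, Buyer E £0.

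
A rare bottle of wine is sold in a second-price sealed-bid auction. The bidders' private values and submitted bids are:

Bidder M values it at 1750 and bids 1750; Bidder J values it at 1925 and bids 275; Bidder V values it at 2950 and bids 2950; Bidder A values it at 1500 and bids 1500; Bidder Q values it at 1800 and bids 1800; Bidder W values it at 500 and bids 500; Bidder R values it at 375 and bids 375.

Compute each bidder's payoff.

Bidder M 0, Bidder J 0, Bidder V 1150, Bidder A 0, Bidder Q 0, Bidder W 0, Bidder R 0.

Sorted high to low: Bidder V 2950; Bidder Q 1800; Bidder M 1750; Bidder A 1500; Bidder W 500; Bidder R 375; Bidder J 275.
Bidder V has the top bid and wins; the price is the second-highest bid, 1800.
Bidder V's payoff = 2950 − 1800 = 1150. All other bidders lose, so their payoff is 0.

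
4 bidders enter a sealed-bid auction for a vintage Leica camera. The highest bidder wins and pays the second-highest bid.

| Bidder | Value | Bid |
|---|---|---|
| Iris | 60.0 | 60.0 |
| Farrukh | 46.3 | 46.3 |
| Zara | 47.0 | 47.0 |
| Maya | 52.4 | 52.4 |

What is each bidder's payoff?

Ranking the bids: Iris 60.0, then Maya 52.4, then Zara 47.0, then Farrukh 46.3.
Iris has the top bid and wins; the price is the second-highest bid, 52.4.
Iris's payoff = 60.0 − 52.4 = 7.6. All other bidders lose, so their payoff is 0.

Iris 7.6, Farrukh 0.0, Zara 0.0, Maya 0.0.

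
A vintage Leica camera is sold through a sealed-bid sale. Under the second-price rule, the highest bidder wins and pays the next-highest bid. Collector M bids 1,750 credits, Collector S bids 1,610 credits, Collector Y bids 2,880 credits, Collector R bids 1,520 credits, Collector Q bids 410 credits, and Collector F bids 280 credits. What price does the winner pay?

Bids in descending order: Collector Y 2,880 credits, then Collector M 1,750 credits, then Collector S 1,610 credits, then Collector R 1,520 credits, then Collector Q 410 credits, then Collector F 280 credits.
Collector Y has the highest bid, so Collector Y wins.
The second-highest bid is 1,750 credits, so that is what Collector Y pays.

The winner pays 1,750 credits.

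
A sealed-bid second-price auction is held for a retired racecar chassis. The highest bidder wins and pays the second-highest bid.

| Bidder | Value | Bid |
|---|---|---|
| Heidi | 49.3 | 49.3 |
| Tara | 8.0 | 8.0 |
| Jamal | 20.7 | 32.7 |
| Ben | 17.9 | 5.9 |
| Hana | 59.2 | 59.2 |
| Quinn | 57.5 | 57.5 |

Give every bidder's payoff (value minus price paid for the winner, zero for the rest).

Sorted high to low: Hana 59.2, then Quinn 57.5, then Heidi 49.3, then Jamal 32.7, then Tara 8.0, then Ben 5.9.
Hana has the top bid and wins; the price is the second-highest bid, 57.5.
Hana's payoff = 59.2 − 57.5 = 1.7. All other bidders lose, so their payoff is 0.

Payoffs: Heidi 0.0, Tara 0.0, Jamal 0.0, Ben 0.0, Hana 1.7, Quinn 0.0.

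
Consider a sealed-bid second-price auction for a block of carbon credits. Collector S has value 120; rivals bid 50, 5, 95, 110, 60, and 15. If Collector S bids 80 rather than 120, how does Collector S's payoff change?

Payoff change: -10.

The highest competing bid is 110.
Bidding truthfully at 120: Collector S has the top bid, wins, and pays the second-highest bid 110. Payoff = 120 − 110 = 10.
Bidding 80: the top bid is 110 (a rival), so Collector S loses. Payoff = 0.
Change = 0 − 10 = -10.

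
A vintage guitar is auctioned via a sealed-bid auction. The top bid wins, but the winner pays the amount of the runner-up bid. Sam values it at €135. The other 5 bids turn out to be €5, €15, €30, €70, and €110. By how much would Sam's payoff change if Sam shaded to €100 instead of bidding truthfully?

The highest competing bid is €110.
Bidding truthfully at €135: Sam has the top bid, wins, and pays the second-highest bid €110. Payoff = €135 − €110 = €25.
Bidding €100: the top bid is €110 (a rival), so Sam loses. Payoff = €0.
Change = €0 − €25 = -€25.

Change in payoff: -€25.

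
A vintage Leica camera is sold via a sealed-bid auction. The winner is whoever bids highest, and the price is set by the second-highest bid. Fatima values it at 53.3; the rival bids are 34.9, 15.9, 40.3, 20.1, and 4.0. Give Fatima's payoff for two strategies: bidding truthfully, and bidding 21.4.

The highest competing bid is 40.3.
Bidding truthfully at 53.3: Fatima has the top bid, wins, and pays the second-highest bid 40.3. Payoff = 53.3 − 40.3 = 13.0.
Bidding 21.4: the top bid is 40.3 (a rival), so Fatima loses. Payoff = 0.0.
This is the dominant-strategy logic: truthful bidding weakly beats any alternative.

Truthful: 13.0; alternative: 0.0.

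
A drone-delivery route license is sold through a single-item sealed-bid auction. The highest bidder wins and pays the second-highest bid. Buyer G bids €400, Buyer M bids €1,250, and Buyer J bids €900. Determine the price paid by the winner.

The winner pays €900.

Bids in descending order: Buyer M €1,250; Buyer J €900; Buyer G €400.
Buyer M has the highest bid, so Buyer M wins.
The second-highest bid is €900, so that is what Buyer M pays.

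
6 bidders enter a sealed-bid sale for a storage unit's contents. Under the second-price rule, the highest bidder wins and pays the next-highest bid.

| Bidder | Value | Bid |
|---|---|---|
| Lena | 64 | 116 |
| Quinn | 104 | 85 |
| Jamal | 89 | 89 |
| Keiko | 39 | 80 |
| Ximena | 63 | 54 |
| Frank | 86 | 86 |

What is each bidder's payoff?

Sorted high to low: Lena 116, then Jamal 89, then Frank 86, then Quinn 85, then Keiko 80, then Ximena 54.
Lena has the top bid and wins; the price is the second-highest bid, 89.
Lena's payoff = 64 − 89 = -25. All other bidders lose, so their payoff is 0.

Payoffs: Lena -25, Quinn 0, Jamal 0, Keiko 0, Ximena 0, Frank 0.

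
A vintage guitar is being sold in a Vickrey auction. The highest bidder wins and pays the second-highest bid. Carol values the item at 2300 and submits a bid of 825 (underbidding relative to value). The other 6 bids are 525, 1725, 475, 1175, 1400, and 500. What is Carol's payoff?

Payoff = 0.

Highest competing bid: 1725.
Carol's bid 825 is not the highest, so Carol loses, pays nothing, and earns zero payoff.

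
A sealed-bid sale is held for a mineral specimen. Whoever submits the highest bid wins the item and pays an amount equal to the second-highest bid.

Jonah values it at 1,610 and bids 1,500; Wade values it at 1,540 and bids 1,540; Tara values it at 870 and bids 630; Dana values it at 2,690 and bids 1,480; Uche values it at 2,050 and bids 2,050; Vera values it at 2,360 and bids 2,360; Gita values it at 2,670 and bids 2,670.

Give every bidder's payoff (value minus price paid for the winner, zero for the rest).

Sorted high to low: Gita 2,670, then Vera 2,360, then Uche 2,050, then Wade 1,540, then Jonah 1,500, then Dana 1,480, then Tara 630.
Gita has the top bid and wins; the price is the second-highest bid, 2,360.
Gita's payoff = 2,670 − 2,360 = 310. All other bidders lose, so their payoff is 0.

Jonah 0, Wade 0, Tara 0, Dana 0, Uche 0, Vera 0, Gita 310.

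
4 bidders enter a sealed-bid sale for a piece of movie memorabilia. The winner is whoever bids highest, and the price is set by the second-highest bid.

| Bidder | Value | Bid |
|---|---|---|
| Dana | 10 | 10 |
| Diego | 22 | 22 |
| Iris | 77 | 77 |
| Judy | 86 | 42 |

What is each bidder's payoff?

Ordered from highest: Iris 77, then Judy 42, then Diego 22, then Dana 10.
Iris has the top bid and wins; the price is the second-highest bid, 42.
Iris's payoff = 77 − 42 = 35. All other bidders lose, so their payoff is 0.

Dana 0, Diego 0, Iris 35, Judy 0.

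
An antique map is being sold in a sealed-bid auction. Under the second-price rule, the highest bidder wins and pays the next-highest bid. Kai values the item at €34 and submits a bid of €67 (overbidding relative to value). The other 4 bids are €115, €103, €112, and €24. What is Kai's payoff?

Payoff = €0.

Highest competing bid: €115.
Kai's bid €67 is not the highest, so Kai loses, pays nothing, and earns zero payoff.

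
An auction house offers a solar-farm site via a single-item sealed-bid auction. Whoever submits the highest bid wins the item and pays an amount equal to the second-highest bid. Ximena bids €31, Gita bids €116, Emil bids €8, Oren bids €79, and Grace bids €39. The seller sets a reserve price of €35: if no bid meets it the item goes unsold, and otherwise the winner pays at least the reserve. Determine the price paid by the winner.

The winner pays €79.

Bids in descending order: Gita €116 > Oren €79 > Grace €39 > Ximena €31 > Emil €8.
Gita has the highest bid, so Gita wins.
The second-highest bid is €79, which exceeds the reserve, so that sets the price.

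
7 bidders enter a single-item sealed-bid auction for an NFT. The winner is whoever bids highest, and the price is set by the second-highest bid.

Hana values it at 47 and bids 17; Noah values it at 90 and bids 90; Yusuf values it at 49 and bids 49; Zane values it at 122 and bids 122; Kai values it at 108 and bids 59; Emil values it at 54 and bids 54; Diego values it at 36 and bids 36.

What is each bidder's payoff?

Ranking the bids: Zane 122; Noah 90; Kai 59; Emil 54; Yusuf 49; Diego 36; Hana 17.
Zane has the top bid and wins; the price is the second-highest bid, 90.
Zane's payoff = 122 − 90 = 32. All other bidders lose, so their payoff is 0.

Hana 0, Noah 0, Yusuf 0, Zane 32, Kai 0, Emil 0, Diego 0.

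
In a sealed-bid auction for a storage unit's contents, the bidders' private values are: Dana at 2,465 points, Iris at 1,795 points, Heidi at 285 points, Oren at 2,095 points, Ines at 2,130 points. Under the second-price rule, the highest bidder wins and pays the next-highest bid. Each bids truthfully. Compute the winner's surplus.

Sorted high to low: Dana 2,465 points, then Ines 2,130 points, then Oren 2,095 points, then Iris 1,795 points, then Heidi 285 points.
Dana wins with the top bid and pays the second-highest, 2,130 points.
Surplus = 2,465 points − 2,130 points = 335 points.

335 points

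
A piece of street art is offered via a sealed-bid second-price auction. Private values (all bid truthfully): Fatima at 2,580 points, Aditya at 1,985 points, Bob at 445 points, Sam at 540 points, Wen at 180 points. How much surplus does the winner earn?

595 points

Sorted high to low: Fatima 2,580 points; Aditya 1,985 points; Sam 540 points; Bob 445 points; Wen 180 points.
Fatima wins with the top bid and pays the second-highest, 1,985 points.
Surplus = 2,580 points − 1,985 points = 595 points.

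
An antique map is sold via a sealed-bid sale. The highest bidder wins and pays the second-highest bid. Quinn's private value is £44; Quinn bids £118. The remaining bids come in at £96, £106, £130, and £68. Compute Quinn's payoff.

Quinn's payoff: £0.

Highest competing bid: £130.
Quinn's bid £118 is not the highest, so Quinn loses, pays nothing, and earns zero payoff.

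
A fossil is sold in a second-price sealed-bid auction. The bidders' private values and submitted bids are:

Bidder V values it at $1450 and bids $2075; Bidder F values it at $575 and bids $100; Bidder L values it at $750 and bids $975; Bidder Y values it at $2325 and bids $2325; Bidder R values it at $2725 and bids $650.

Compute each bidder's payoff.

Ordered from highest: Bidder Y $2325, then Bidder V $2075, then Bidder L $975, then Bidder R $650, then Bidder F $100.
Bidder Y has the top bid and wins; the price is the second-highest bid, $2075.
Bidder Y's payoff = $2325 − $2075 = $250. All other bidders lose, so their payoff is 0.

Payoffs: Bidder V $0, Bidder F $0, Bidder L $0, Bidder Y $250, Bidder R $0.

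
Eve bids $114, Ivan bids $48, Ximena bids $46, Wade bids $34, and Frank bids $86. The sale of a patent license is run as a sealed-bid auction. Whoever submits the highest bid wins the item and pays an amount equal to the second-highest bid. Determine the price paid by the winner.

Price paid: $86.

Ordered from highest: Eve $114, then Frank $86, then Ivan $48, then Ximena $46, then Wade $34.
Eve has the highest bid, so Eve wins.
The second-highest bid is $86, so that is what Eve pays.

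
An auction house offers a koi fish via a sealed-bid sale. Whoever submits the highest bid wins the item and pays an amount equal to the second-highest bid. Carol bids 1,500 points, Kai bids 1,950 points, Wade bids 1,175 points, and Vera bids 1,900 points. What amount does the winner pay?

Sorted high to low: Kai 1,950 points, then Vera 1,900 points, then Carol 1,500 points, then Wade 1,175 points.
Kai has the highest bid, so Kai wins.
The second-highest bid is 1,900 points, so that is what Kai pays.

The winner pays 1,900 points.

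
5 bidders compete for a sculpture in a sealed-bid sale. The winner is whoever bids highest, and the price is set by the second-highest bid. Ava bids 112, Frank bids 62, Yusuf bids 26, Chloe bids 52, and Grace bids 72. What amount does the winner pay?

Price paid: 72.

Ordered from highest: Ava 112 > Grace 72 > Frank 62 > Chloe 52 > Yusuf 26.
Ava has the highest bid, so Ava wins.
The second-highest bid is 72, so that is what Ava pays.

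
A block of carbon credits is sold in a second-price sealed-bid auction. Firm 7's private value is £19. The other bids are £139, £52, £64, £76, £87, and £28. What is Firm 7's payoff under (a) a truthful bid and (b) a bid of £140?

The highest competing bid is £139.
Bidding truthfully at £19: the top bid is £139 (a rival), so Firm 7 loses. Payoff = £0.
Bidding £140: Firm 7 has the top bid, wins, and pays the second-highest bid £139. Payoff = £19 − £139 = -£120.

Truthful: £0; alternative: -£120.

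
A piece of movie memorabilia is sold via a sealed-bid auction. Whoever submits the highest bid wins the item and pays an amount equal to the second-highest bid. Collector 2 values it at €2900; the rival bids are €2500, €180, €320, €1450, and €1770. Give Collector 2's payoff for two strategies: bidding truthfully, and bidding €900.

The highest competing bid is €2500.
Bidding truthfully at €2900: Collector 2 has the top bid, wins, and pays the second-highest bid €2500. Payoff = €2900 − €2500 = €400.
Bidding €900: the top bid is €2500 (a rival), so Collector 2 loses. Payoff = €0.

(a) €400  (b) €0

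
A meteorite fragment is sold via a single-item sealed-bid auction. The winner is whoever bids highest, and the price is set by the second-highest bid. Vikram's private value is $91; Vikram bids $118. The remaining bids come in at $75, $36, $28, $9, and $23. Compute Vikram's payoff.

Highest competing bid: $75.
Vikram's bid $118 is the highest overall, so Vikram wins and pays the second-highest bid, $75.
Payoff = value − price = $91 − $75 = $16.

$16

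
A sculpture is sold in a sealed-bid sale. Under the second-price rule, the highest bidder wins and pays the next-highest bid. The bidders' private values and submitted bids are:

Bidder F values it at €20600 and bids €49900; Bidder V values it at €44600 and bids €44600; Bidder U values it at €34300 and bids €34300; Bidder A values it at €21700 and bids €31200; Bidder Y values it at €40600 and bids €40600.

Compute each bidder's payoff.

Payoffs: Bidder F -€24000, Bidder V €0, Bidder U €0, Bidder A €0, Bidder Y €0.

Bids in descending order: Bidder F €49900; Bidder V €44600; Bidder Y €40600; Bidder U €34300; Bidder A €31200.
Bidder F has the top bid and wins; the price is the second-highest bid, €44600.
Bidder F's payoff = €20600 − €44600 = -€24000. All other bidders lose, so their payoff is 0.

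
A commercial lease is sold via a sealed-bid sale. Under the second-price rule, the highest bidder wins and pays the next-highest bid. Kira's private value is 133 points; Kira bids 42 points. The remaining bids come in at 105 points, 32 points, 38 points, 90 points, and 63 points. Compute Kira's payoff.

Highest competing bid: 105 points.
Kira's bid 42 points is not the highest, so Kira loses, pays nothing, and earns zero payoff.

Kira's payoff: 0 points.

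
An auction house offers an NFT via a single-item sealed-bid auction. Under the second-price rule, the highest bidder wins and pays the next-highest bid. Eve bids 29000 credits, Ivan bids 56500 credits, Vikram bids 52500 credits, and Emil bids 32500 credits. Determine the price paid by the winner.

Ranking the bids: Ivan 56500 credits > Vikram 52500 credits > Emil 32500 credits > Eve 29000 credits.
Ivan has the highest bid, so Ivan wins.
The second-highest bid is 52500 credits, so that is what Ivan pays.

52500 credits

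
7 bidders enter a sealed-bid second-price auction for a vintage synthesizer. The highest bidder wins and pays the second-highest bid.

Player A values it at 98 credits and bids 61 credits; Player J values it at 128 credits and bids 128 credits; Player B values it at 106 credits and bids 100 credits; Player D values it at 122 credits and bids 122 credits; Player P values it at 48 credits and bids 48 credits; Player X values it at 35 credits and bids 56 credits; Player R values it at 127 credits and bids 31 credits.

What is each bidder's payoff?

Bids in descending order: Player J 128 credits; Player D 122 credits; Player B 100 credits; Player A 61 credits; Player X 56 credits; Player P 48 credits; Player R 31 credits.
Player J has the top bid and wins; the price is the second-highest bid, 122 credits.
Player J's payoff = 128 credits − 122 credits = 6 credits. All other bidders lose, so their payoff is 0.

Player A 0 credits, Player J 6 credits, Player B 0 credits, Player D 0 credits, Player P 0 credits, Player X 0 credits, Player R 0 credits.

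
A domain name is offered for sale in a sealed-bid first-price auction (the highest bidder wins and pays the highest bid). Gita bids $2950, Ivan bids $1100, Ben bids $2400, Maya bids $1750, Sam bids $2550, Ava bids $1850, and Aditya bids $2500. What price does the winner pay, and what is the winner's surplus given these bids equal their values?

Bids in descending order: Gita $2950, then Sam $2550, then Aditya $2500, then Ben $2400, then Ava $1850, then Maya $1750, then Ivan $1100.
Gita is the highest bidder, so Gita wins.
Under the first-price rule, the price is the highest bid: $2950.
Surplus = $2950 − $2950 = $0.

Price $2950; surplus $0.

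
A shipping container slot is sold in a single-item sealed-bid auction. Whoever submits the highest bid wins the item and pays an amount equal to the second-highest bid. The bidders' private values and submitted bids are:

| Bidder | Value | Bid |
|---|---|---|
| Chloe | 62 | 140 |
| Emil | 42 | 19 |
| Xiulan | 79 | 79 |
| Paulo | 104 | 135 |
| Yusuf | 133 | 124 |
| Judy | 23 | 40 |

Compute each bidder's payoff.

Chloe -73, Emil 0, Xiulan 0, Paulo 0, Yusuf 0, Judy 0.

Sorted high to low: Chloe 140, then Paulo 135, then Yusuf 124, then Xiulan 79, then Judy 40, then Emil 19.
Chloe has the top bid and wins; the price is the second-highest bid, 135.
Chloe's payoff = 62 − 135 = -73. All other bidders lose, so their payoff is 0.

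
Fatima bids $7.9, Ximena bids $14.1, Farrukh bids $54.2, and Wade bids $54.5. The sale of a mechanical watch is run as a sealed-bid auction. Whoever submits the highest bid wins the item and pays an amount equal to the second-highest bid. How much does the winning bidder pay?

Ordered from highest: Wade $54.5, then Farrukh $54.2, then Ximena $14.1, then Fatima $7.9.
Wade has the highest bid, so Wade wins.
The second-highest bid is $54.2, so that is what Wade pays.

The winner pays $54.2.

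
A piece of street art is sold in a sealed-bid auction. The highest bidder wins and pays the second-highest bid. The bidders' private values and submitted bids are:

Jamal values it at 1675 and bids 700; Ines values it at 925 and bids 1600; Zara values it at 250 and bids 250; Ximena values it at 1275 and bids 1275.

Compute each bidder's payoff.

Jamal 0, Ines -350, Zara 0, Ximena 0.

Sorted high to low: Ines 1600, then Ximena 1275, then Jamal 700, then Zara 250.
Ines has the top bid and wins; the price is the second-highest bid, 1275.
Ines's payoff = 925 − 1275 = -350. All other bidders lose, so their payoff is 0.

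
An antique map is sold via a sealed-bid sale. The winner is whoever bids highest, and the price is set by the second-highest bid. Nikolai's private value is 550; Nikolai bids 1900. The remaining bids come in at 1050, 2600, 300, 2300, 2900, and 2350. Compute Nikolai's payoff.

Highest competing bid: 2900.
Nikolai's bid 1900 is not the highest, so Nikolai loses, pays nothing, and earns zero payoff.

Nikolai's payoff: 0.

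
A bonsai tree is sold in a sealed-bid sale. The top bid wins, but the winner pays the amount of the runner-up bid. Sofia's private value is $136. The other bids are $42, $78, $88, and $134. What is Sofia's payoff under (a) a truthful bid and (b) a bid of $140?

(a) $2  (b) $2

The highest competing bid is $134.
Bidding truthfully at $136: Sofia has the top bid, wins, and pays the second-highest bid $134. Payoff = $136 − $134 = $2.
Bidding $140: Sofia has the top bid, wins, and pays the second-highest bid $134. Payoff = $136 − $134 = $2.
The bid only affects whether you win, not the price — here both bids land on the same side of the top rival bid, so the deviation is payoff-neutral.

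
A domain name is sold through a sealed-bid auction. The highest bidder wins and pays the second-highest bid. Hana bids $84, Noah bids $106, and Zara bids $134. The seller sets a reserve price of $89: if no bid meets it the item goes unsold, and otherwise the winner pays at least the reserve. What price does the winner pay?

The winner pays $106.

Bids in descending order: Zara $134; Noah $106; Hana $84.
Zara has the highest bid, so Zara wins.
The second-highest bid is $106, which exceeds the reserve, so that sets the price.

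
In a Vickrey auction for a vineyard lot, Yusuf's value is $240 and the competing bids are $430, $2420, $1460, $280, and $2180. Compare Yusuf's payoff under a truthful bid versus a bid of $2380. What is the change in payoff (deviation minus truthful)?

$0

The highest competing bid is $2420.
Bidding truthfully at $240: the top bid is $2420 (a rival), so Yusuf loses. Payoff = $0.
Bidding $2380: the top bid is $2420 (a rival), so Yusuf loses. Payoff = $0.
Change = $0 − $0 = $0.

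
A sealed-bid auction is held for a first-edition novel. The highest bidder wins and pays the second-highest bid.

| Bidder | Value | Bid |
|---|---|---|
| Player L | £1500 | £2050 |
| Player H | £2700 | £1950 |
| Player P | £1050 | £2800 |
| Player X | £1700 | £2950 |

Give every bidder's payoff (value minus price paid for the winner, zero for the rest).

Ranking the bids: Player X £2950, then Player P £2800, then Player L £2050, then Player H £1950.
Player X has the top bid and wins; the price is the second-highest bid, £2800.
Player X's payoff = £1700 − £2800 = -£1100. All other bidders lose, so their payoff is 0.

Payoffs: Player L £0, Player H £0, Player P £0, Player X -£1100.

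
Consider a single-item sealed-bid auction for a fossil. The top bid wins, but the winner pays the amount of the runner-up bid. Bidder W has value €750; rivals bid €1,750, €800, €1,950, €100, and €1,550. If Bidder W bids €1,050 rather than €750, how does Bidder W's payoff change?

Payoff change: €0.

The highest competing bid is €1,950.
Bidding truthfully at €750: the top bid is €1,950 (a rival), so Bidder W loses. Payoff = €0.
Bidding €1,050: the top bid is €1,950 (a rival), so Bidder W loses. Payoff = €0.
Change = €0 − €0 = €0.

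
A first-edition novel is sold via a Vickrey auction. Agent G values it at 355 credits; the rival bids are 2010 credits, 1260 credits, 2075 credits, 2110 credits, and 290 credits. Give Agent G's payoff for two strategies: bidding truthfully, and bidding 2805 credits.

(a) 0 credits  (b) -1755 credits

The highest competing bid is 2110 credits.
Bidding truthfully at 355 credits: the top bid is 2110 credits (a rival), so Agent G loses. Payoff = 0 credits.
Bidding 2805 credits: Agent G has the top bid, wins, and pays the second-highest bid 2110 credits. Payoff = 355 credits − 2110 credits = -1755 credits.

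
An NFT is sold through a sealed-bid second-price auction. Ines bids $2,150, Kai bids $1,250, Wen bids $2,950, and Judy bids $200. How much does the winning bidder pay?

Sorted high to low: Wen $2,950; Ines $2,150; Kai $1,250; Judy $200.
Wen has the highest bid, so Wen wins.
The second-highest bid is $2,150, so that is what Wen pays.

$2,150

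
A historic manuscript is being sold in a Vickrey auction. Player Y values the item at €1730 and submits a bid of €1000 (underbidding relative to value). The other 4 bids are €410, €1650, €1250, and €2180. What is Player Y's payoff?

€0

Highest competing bid: €2180.
Player Y's bid €1000 is not the highest, so Player Y loses, pays nothing, and earns zero payoff.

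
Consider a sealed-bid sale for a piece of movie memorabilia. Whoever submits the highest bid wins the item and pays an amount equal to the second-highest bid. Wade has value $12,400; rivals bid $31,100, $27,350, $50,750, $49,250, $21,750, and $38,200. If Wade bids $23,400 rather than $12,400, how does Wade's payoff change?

Payoff change: $0.

The highest competing bid is $50,750.
Bidding truthfully at $12,400: the top bid is $50,750 (a rival), so Wade loses. Payoff = $0.
Bidding $23,400: the top bid is $50,750 (a rival), so Wade loses. Payoff = $0.
Change = $0 − $0 = $0.
The bid only affects whether you win, not the price — here both bids land on the same side of the top rival bid, so the deviation is payoff-neutral.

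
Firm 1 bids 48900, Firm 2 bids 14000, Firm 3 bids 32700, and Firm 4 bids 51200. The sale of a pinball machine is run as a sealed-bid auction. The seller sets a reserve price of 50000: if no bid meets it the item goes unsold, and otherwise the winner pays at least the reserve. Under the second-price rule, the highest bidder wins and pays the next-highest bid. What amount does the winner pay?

Bids in descending order: Firm 4 51200; Firm 1 48900; Firm 3 32700; Firm 2 14000.
Firm 4 has the highest bid, so Firm 4 wins.
The second-highest bid is 48900, but the reserve 50000 is higher, so the price is the reserve.

50000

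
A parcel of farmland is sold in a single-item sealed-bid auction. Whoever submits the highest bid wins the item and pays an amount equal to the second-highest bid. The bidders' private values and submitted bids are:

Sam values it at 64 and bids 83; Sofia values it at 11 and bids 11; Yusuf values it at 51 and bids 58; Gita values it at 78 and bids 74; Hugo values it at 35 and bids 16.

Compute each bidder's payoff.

Sorted high to low: Sam 83 > Gita 74 > Yusuf 58 > Hugo 16 > Sofia 11.
Sam has the top bid and wins; the price is the second-highest bid, 74.
Sam's payoff = 64 − 74 = -10. All other bidders lose, so their payoff is 0.

Payoffs: Sam -10, Sofia 0, Yusuf 0, Gita 0, Hugo 0.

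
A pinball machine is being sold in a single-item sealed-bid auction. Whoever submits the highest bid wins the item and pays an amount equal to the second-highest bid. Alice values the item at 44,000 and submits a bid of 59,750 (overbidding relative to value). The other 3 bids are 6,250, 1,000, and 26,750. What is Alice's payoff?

Highest competing bid: 26,750.
Alice's bid 59,750 is the highest overall, so Alice wins and pays the second-highest bid, 26,750.
Payoff = value − price = 44,000 − 26,750 = 17,250.

Payoff = 17,250.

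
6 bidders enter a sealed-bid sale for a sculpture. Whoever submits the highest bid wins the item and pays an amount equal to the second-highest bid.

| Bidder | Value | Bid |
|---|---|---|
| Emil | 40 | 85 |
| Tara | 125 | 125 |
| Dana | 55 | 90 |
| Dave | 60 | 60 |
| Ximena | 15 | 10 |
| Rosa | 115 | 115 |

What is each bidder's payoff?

Payoffs: Emil 0, Tara 10, Dana 0, Dave 0, Ximena 0, Rosa 0.

Bids in descending order: Tara 125 > Rosa 115 > Dana 90 > Emil 85 > Dave 60 > Ximena 10.
Tara has the top bid and wins; the price is the second-highest bid, 115.
Tara's payoff = 125 − 115 = 10. All other bidders lose, so their payoff is 0.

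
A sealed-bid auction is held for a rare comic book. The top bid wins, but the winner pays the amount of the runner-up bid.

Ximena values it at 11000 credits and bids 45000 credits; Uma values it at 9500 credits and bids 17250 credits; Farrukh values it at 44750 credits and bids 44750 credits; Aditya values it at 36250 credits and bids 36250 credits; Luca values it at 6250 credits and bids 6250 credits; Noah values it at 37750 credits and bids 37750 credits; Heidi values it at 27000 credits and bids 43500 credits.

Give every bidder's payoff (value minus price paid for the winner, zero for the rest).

Ordered from highest: Ximena 45000 credits > Farrukh 44750 credits > Heidi 43500 credits > Noah 37750 credits > Aditya 36250 credits > Uma 17250 credits > Luca 6250 credits.
Ximena has the top bid and wins; the price is the second-highest bid, 44750 credits.
Ximena's payoff = 11000 credits − 44750 credits = -33750 credits. All other bidders lose, so their payoff is 0.

Payoffs: Ximena -33750 credits, Uma 0 credits, Farrukh 0 credits, Aditya 0 credits, Luca 0 credits, Noah 0 credits, Heidi 0 credits.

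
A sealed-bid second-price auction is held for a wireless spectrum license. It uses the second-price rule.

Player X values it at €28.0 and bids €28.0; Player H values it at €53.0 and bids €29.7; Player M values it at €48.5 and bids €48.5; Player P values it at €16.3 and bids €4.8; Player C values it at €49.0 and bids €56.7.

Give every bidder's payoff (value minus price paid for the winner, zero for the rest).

Player X €0.0, Player H €0.0, Player M €0.0, Player P €0.0, Player C €0.5.

Ordered from highest: Player C €56.7; Player M €48.5; Player H €29.7; Player X €28.0; Player P €4.8.
Player C has the top bid and wins; the price is the second-highest bid, €48.5.
Player C's payoff = €49.0 − €48.5 = €0.5. All other bidders lose, so their payoff is 0.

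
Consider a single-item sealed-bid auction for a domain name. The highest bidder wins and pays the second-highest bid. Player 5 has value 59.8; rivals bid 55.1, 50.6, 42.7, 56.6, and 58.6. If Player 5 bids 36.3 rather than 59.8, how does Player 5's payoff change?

The highest competing bid is 58.6.
Bidding truthfully at 59.8: Player 5 has the top bid, wins, and pays the second-highest bid 58.6. Payoff = 59.8 − 58.6 = 1.2.
Bidding 36.3: the top bid is 58.6 (a rival), so Player 5 loses. Payoff = 0.0.
Change = 0.0 − 1.2 = -1.2.
This is the dominant-strategy logic: truthful bidding weakly beats any alternative.

Payoff change: -1.2.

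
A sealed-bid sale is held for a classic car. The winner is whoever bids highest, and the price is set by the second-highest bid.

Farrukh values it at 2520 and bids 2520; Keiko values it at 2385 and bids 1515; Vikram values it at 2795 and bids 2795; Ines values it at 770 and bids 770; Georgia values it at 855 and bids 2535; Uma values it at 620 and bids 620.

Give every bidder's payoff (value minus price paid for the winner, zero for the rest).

Farrukh 0, Keiko 0, Vikram 260, Ines 0, Georgia 0, Uma 0.

Bids in descending order: Vikram 2795; Georgia 2535; Farrukh 2520; Keiko 1515; Ines 770; Uma 620.
Vikram has the top bid and wins; the price is the second-highest bid, 2535.
Vikram's payoff = 2795 − 2535 = 260. All other bidders lose, so their payoff is 0.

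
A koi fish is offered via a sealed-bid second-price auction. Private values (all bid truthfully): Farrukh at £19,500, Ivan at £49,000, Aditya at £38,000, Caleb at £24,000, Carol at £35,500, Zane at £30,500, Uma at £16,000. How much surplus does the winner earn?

Winner's surplus: £11,000.

Ordered from highest: Ivan £49,000, then Aditya £38,000, then Carol £35,500, then Zane £30,500, then Caleb £24,000, then Farrukh £19,500, then Uma £16,000.
Ivan wins with the top bid and pays the second-highest, £38,000.
Surplus = £49,000 − £38,000 = £11,000.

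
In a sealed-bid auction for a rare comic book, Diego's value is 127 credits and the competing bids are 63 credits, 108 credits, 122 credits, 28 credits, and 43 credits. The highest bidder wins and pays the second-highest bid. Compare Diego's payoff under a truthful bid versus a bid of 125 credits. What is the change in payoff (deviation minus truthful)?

Change in payoff: 0 credits.

The highest competing bid is 122 credits.
Bidding truthfully at 127 credits: Diego has the top bid, wins, and pays the second-highest bid 122 credits. Payoff = 127 credits − 122 credits = 5 credits.
Bidding 125 credits: Diego has the top bid, wins, and pays the second-highest bid 122 credits. Payoff = 127 credits − 122 credits = 5 credits.
Change = 5 credits − 5 credits = 0 credits.
The bid only affects whether you win, not the price — here both bids land on the same side of the top rival bid, so the deviation is payoff-neutral.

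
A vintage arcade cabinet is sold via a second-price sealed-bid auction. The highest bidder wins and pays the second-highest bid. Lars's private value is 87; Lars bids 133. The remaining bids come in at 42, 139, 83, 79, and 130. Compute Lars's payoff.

Lars's payoff: 0.

Highest competing bid: 139.
Lars's bid 133 is not the highest, so Lars loses, pays nothing, and earns zero payoff.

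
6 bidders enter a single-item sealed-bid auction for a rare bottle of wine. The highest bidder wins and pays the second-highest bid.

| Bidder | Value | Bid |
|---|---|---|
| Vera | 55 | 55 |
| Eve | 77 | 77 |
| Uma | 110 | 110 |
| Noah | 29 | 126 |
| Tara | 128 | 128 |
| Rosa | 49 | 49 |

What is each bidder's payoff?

Vera 0, Eve 0, Uma 0, Noah 0, Tara 2, Rosa 0.

Ranking the bids: Tara 128; Noah 126; Uma 110; Eve 77; Vera 55; Rosa 49.
Tara has the top bid and wins; the price is the second-highest bid, 126.
Tara's payoff = 128 − 126 = 2. All other bidders lose, so their payoff is 0.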